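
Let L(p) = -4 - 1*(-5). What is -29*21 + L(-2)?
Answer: -608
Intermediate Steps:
L(p) = 1 (L(p) = -4 + 5 = 1)
-29*21 + L(-2) = -29*21 + 1 = -609 + 1 = -608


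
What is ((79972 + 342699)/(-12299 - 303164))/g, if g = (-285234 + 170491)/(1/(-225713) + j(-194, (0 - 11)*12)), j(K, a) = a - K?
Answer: 5914944621555/8170172059954417 ≈ 0.00072397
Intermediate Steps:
g = -25898986759/13994205 (g = (-285234 + 170491)/(1/(-225713) + ((0 - 11)*12 - 1*(-194))) = -114743/(-1/225713 + (-11*12 + 194)) = -114743/(-1/225713 + (-132 + 194)) = -114743/(-1/225713 + 62) = -114743/13994205/225713 = -114743*225713/13994205 = -25898986759/13994205 ≈ -1850.7)
((79972 + 342699)/(-12299 - 303164))/g = ((79972 + 342699)/(-12299 - 303164))/(-25898986759/13994205) = (422671/(-315463))*(-13994205/25898986759) = (422671*(-1/315463))*(-13994205/25898986759) = -422671/315463*(-13994205/25898986759) = 5914944621555/8170172059954417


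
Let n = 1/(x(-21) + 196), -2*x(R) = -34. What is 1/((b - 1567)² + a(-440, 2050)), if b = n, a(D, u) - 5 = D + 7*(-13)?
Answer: 45369/111378548806 ≈ 4.0734e-7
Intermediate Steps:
a(D, u) = -86 + D (a(D, u) = 5 + (D + 7*(-13)) = 5 + (D - 91) = 5 + (-91 + D) = -86 + D)
x(R) = 17 (x(R) = -½*(-34) = 17)
n = 1/213 (n = 1/(17 + 196) = 1/213 ≈ 0.0046948)
b = 1/213 ≈ 0.0046948
1/((b - 1567)² + a(-440, 2050)) = 1/((1/213 - 1567)² + (-86 - 440)) = 1/((-333770/213)² - 526) = 1/(111402412900/45369 - 526) = 1/(111378548806/45369) = 45369/111378548806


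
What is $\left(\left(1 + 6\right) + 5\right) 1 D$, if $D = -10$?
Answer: $-120$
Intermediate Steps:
$\left(\left(1 + 6\right) + 5\right) 1 D = \left(\left(1 + 6\right) + 5\right) 1 \left(-10\right) = \left(7 + 5\right) 1 \left(-10\right) = 12 \cdot 1 \left(-10\right) = 12 \left(-10\right) = -120$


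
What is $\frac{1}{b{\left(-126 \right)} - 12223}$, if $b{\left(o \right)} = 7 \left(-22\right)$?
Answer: $- \frac{1}{12377} \approx -8.0795 \cdot 10^{-5}$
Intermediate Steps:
$b{\left(o \right)} = -154$
$\frac{1}{b{\left(-126 \right)} - 12223} = \frac{1}{-154 - 12223} = \frac{1}{-12377} = - \frac{1}{12377}$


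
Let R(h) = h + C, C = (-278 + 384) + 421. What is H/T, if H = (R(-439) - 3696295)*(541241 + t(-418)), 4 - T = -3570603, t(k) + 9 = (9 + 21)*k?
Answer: -1954155071244/3570607 ≈ -5.4729e+5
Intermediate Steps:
C = 527 (C = 106 + 421 = 527)
t(k) = -9 + 30*k (t(k) = -9 + (9 + 21)*k = -9 + 30*k)
R(h) = 527 + h (R(h) = h + 527 = 527 + h)
T = 3570607 (T = 4 - 1*(-3570603) = 4 + 3570603 = 3570607)
H = -1954155071244 (H = ((527 - 439) - 3696295)*(541241 + (-9 + 30*(-418))) = (88 - 3696295)*(541241 + (-9 - 12540)) = -3696207*(541241 - 12549) = -3696207*528692 = -1954155071244)
H/T = -1954155071244/3570607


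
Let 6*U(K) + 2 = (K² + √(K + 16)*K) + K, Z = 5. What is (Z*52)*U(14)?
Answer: 27040/3 + 1820*√30/3 ≈ 12336.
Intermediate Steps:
U(K) = -⅓ + K/6 + K²/6 + K*√(16 + K)/6 (U(K) = -⅓ + ((K² + √(K + 16)*K) + K)/6 = -⅓ + ((K² + √(16 + K)*K) + K)/6 = -⅓ + ((K² + K*√(16 + K)) + K)/6 = -⅓ + (K + K² + K*√(16 + K))/6 = -⅓ + (K/6 + K²/6 + K*√(16 + K)/6) = -⅓ + K/6 + K²/6 + K*√(16 + K)/6)
(Z*52)*U(14) = (5*52)*(-⅓ + (⅙)*14 + (⅙)*14² + (⅙)*14*√(16 + 14)) = 260*(-⅓ + 7/3 + (⅙)*196 + (⅙)*14*√30) = 260*(-⅓ + 7/3 + 98/3 + 7*√30/3) = 260*(104/3 + 7*√30/3) = 27040/3 + 1820*√30/3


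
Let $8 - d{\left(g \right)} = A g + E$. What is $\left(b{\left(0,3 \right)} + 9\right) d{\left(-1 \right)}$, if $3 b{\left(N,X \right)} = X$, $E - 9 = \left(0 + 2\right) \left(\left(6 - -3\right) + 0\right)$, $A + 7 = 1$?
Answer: $-250$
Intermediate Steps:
$A = -6$ ($A = -7 + 1 = -6$)
$E = 27$ ($E = 9 + \left(0 + 2\right) \left(\left(6 - -3\right) + 0\right) = 9 + 2 \left(\left(6 + 3\right) + 0\right) = 9 + 2 \left(9 + 0\right) = 9 + 2 \cdot 9 = 9 + 18 = 27$)
$d{\left(g \right)} = -19 + 6 g$ ($d{\left(g \right)} = 8 - \left(- 6 g + 27\right) = 8 - \left(27 - 6 g\right) = 8 + \left(-27 + 6 g\right) = -19 + 6 g$)
$b{\left(N,X \right)} = \frac{X}{3}$
$\left(b{\left(0,3 \right)} + 9\right) d{\left(-1 \right)} = \left(\frac{1}{3} \cdot 3 + 9\right) \left(-19 + 6 \left(-1\right)\right) = \left(1 + 9\right) \left(-19 - 6\right) = 10 \left(-25\right) = -250$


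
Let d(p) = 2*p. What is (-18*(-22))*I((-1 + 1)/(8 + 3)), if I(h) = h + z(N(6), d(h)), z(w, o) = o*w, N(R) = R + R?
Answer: 0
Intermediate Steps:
N(R) = 2*R
I(h) = 25*h (I(h) = h + (2*h)*(2*6) = h + (2*h)*12 = h + 24*h = 25*h)
(-18*(-22))*I((-1 + 1)/(8 + 3)) = (-18*(-22))*(25*((-1 + 1)/(8 + 3))) = 396*(25*(0/11)) = 396*(25*(0*(1/11))) = 396*(25*0) = 396*0 = 0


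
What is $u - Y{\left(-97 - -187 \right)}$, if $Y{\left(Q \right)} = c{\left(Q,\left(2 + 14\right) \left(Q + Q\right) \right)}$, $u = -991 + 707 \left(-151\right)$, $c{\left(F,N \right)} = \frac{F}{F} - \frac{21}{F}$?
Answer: $- \frac{3232463}{30} \approx -1.0775 \cdot 10^{5}$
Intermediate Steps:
$c{\left(F,N \right)} = 1 - \frac{21}{F}$
$u = -107748$ ($u = -991 - 106757 = -107748$)
$Y{\left(Q \right)} = \frac{-21 + Q}{Q}$
$u - Y{\left(-97 - -187 \right)} = -107748 - \frac{-21 - -90}{-97 - -187} = -107748 - \frac{-21 + \left(-97 + 187\right)}{-97 + 187} = -107748 - \frac{-21 + 90}{90} = -107748 - \frac{1}{90} \cdot 69 = -107748 - \frac{23}{30} = - \frac{3232463}{30}$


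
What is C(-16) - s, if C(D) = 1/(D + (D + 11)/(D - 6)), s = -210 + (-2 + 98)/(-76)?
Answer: 1392440/6593 ≈ 211.20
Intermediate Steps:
s = -4014/19 (s = -210 + 96*(-1/76) = -210 - 24/19 = -4014/19 ≈ -211.26)
C(D) = 1/(D + (11 + D)/(-6 + D))
C(-16) - s = (-6 - 16)/(11 + (-16)² - 5*(-16)) - 1*(-4014/19) = -22/(11 + 256 + 80) + 4014/19 = -22/347 + 4014/19 = 1392440/6593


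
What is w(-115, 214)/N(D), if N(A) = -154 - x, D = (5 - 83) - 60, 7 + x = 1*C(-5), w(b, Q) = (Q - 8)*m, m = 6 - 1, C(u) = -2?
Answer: -206/29 ≈ -7.1034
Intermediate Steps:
m = 5
w(b, Q) = -40 + 5*Q (w(b, Q) = (Q - 8)*5 = (-8 + Q)*5 = -40 + 5*Q)
x = -9 (x = -7 + 1*(-2) = -7 - 2 = -9)
D = -138 (D = -78 - 60 = -138)
N(A) = -145 (N(A) = -154 - 1*(-9) = -154 + 9 = -145)
w(-115, 214)/N(D) = (-40 + 5*214)/(-145) = (-40 + 1070)*(-1/145) = 1030*(-1/145) = -206/29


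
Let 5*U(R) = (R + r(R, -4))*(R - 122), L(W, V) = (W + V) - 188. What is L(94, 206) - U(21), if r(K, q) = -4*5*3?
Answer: -3379/5 ≈ -675.80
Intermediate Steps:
r(K, q) = -60 (r(K, q) = -20*3 = -60)
L(W, V) = -188 + V + W (L(W, V) = (V + W) - 188 = -188 + V + W)
U(R) = (-122 + R)*(-60 + R)/5 (U(R) = ((R - 60)*(R - 122))/5 = ((-60 + R)*(-122 + R))/5 = ((-122 + R)*(-60 + R))/5 = (-122 + R)*(-60 + R)/5)
L(94, 206) - U(21) = (-188 + 206 + 94) - (1464 - 182/5*21 + (⅕)*21²) = 112 - (1464 - 3822/5 + (⅕)*441) = 112 - (1464 - 3822/5 + 441/5) = 112 - 1*3939/5 = 112 - 3939/5 = -3379/5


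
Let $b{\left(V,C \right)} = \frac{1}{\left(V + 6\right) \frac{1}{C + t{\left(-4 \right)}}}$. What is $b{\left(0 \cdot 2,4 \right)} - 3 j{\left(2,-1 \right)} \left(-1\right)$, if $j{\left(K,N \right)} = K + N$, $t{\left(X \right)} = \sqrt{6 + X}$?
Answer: $2 + \frac{\sqrt{2}}{2} \approx 2.7071$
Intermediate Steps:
$b{\left(V,C \right)} = \frac{C + \sqrt{2}}{6 + V}$ ($b{\left(V,C \right)} = \frac{1}{\left(V + 6\right) \frac{1}{C + \sqrt{6 - 4}}} = \frac{1}{\left(6 + V\right) \frac{1}{C + \sqrt{2}}} = \frac{1}{\frac{1}{C + \sqrt{2}} \left(6 + V\right)} = \frac{C + \sqrt{2}}{6 + V}$)
$b{\left(0 \cdot 2,4 \right)} - 3 j{\left(2,-1 \right)} \left(-1\right) = \frac{4 + \sqrt{2}}{6 + 0 \cdot 2} - 3 \left(2 - 1\right) \left(-1\right) = \frac{4 + \sqrt{2}}{6 + 0} \left(-3\right) 1 \left(-1\right) = \frac{4 + \sqrt{2}}{6} \left(\left(-3\right) \left(-1\right)\right) = \frac{4 + \sqrt{2}}{6} \cdot 3 = \left(\frac{2}{3} + \frac{\sqrt{2}}{6}\right) 3 = 2 + \frac{\sqrt{2}}{2}$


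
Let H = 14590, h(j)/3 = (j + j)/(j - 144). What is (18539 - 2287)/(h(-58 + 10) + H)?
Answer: 32504/29183 ≈ 1.1138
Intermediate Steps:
h(j) = 6*j/(-144 + j) (h(j) = 3*((j + j)/(j - 144)) = 3*((2*j)/(-144 + j)) = 3*(2*j/(-144 + j)) = 6*j/(-144 + j))
(18539 - 2287)/(h(-58 + 10) + H) = (18539 - 2287)/(6*(-58 + 10)/(-144 + (-58 + 10)) + 14590) = 16252/(6*(-48)/(-144 - 48) + 14590) = 16252/(6*(-48)/(-192) + 14590) = 16252/(6*(-48)*(-1/192) + 14590) = 16252/(3/2 + 14590) = 16252/(29183/2) = 16252*(2/29183) = 32504/29183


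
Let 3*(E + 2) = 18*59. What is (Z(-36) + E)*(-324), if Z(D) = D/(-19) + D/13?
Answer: -28099872/247 ≈ -1.1376e+5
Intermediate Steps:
E = 352 (E = -2 + (18*59)/3 = -2 + (⅓)*1062 = -2 + 354 = 352)
Z(D) = 6*D/247 (Z(D) = D*(-1/19) + D*(1/13) = -D/19 + D/13 = 6*D/247)
(Z(-36) + E)*(-324) = ((6/247)*(-36) + 352)*(-324) = (-216/247 + 352)*(-324) = (86728/247)*(-324) = -28099872/247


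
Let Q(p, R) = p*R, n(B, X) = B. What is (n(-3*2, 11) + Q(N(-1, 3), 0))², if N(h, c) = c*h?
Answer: 36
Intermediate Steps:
Q(p, R) = R*p
(n(-3*2, 11) + Q(N(-1, 3), 0))² = (-3*2 + 0*(3*(-1)))² = (-6 + 0*(-3))² = (-6 + 0)² = (-6)² = 36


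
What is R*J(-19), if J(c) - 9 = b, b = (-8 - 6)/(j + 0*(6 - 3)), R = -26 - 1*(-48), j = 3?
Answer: 286/3 ≈ 95.333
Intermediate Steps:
R = 22 (R = -26 + 48 = 22)
b = -14/3 (b = (-8 - 6)/(3 + 0*(6 - 3)) = -14/(3 + 0*3) = -14/(3 + 0) = -14/3 ≈ -4.6667)
J(c) = 13/3 (J(c) = 9 - 14/3 = 13/3)
R*J(-19) = 22*(13/3) = 286/3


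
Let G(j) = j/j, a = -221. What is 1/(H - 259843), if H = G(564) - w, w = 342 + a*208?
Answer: -1/214216 ≈ -4.6682e-6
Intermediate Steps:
G(j) = 1
w = -45626 (w = 342 - 221*208 = 342 - 45968 = -45626)
H = 45627 (H = 1 - 1*(-45626) = 1 + 45626 = 45627)
1/(H - 259843) = 1/(45627 - 259843) = 1/(-214216) = -1/214216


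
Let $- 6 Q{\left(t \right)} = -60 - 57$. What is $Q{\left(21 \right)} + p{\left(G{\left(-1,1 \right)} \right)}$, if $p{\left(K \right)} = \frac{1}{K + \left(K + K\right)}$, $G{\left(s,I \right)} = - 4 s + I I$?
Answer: $\frac{587}{30} \approx 19.567$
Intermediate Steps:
$Q{\left(t \right)} = \frac{39}{2}$ ($Q{\left(t \right)} = - \frac{-60 - 57}{6} = \left(- \frac{1}{6}\right) \left(-117\right) = \frac{39}{2}$)
$G{\left(s,I \right)} = I^{2} - 4 s$ ($G{\left(s,I \right)} = - 4 s + I^{2} = I^{2} - 4 s$)
$p{\left(K \right)} = \frac{1}{3 K}$ ($p{\left(K \right)} = \frac{1}{K + 2 K} = \frac{1}{3 K}$)
$Q{\left(21 \right)} + p{\left(G{\left(-1,1 \right)} \right)} = \frac{39}{2} + \frac{1}{3 \left(1^{2} - -4\right)} = \frac{39}{2} + \frac{1}{3 \left(1 + 4\right)} = \frac{39}{2} + \frac{1}{3 \cdot 5} = \frac{39}{2} + \frac{1}{3} \cdot \frac{1}{5} = \frac{39}{2} + \frac{1}{15} = \frac{587}{30}$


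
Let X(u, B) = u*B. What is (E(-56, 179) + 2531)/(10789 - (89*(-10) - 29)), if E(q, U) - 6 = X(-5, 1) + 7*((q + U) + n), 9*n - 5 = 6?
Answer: 15307/52686 ≈ 0.29053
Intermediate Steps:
n = 11/9 (n = 5/9 + (⅑)*6 = 5/9 + ⅔ = 11/9 ≈ 1.2222)
X(u, B) = B*u
E(q, U) = 86/9 + 7*U + 7*q (E(q, U) = 6 + (1*(-5) + 7*((q + U) + 11/9)) = 6 + (-5 + 7*((U + q) + 11/9)) = 6 + (-5 + 7*(11/9 + U + q)) = 6 + (-5 + (77/9 + 7*U + 7*q)) = 6 + (32/9 + 7*U + 7*q) = 86/9 + 7*U + 7*q)
(E(-56, 179) + 2531)/(10789 - (89*(-10) - 29)) = ((86/9 + 7*179 + 7*(-56)) + 2531)/(10789 - (89*(-10) - 29)) = ((86/9 + 1253 - 392) + 2531)/(10789 - (-890 - 29)) = (7835/9 + 2531)/(10789 - 1*(-919)) = 30614/(9*(10789 + 919)) = (30614/9)/11708 = (30614/9)*(1/11708) = 15307/52686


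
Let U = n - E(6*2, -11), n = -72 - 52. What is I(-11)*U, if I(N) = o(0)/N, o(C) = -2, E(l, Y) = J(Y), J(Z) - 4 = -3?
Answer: -250/11 ≈ -22.727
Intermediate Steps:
J(Z) = 1 (J(Z) = 4 - 3 = 1)
E(l, Y) = 1
n = -124
I(N) = -2/N
U = -125 (U = -124 - 1*1 = -124 - 1 = -125)
I(-11)*U = -2/(-11)*(-125) = -2*(-1/11)*(-125) = (2/11)*(-125) = -250/11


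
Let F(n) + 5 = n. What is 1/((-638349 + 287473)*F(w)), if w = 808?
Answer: -1/281753428 ≈ -3.5492e-9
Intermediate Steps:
F(n) = -5 + n
1/((-638349 + 287473)*F(w)) = 1/((-638349 + 287473)*(-5 + 808)) = 1/(-350876*803) = -1/350876*1/803 = -1/281753428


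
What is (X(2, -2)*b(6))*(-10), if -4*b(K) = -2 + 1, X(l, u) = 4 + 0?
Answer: -10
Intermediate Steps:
X(l, u) = 4
b(K) = 1/4 (b(K) = -(-2 + 1)/4 = -1/4*(-1) = 1/4)
(X(2, -2)*b(6))*(-10) = (4*(1/4))*(-10) = 1*(-10) = -10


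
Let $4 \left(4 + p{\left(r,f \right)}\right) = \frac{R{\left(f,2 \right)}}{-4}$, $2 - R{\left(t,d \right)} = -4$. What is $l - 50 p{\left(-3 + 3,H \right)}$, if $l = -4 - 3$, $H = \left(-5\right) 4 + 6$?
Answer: $\frac{847}{4} \approx 211.75$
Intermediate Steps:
$R{\left(t,d \right)} = 6$ ($R{\left(t,d \right)} = 2 - -4 = 2 + 4 = 6$)
$H = -14$ ($H = -20 + 6 = -14$)
$l = -7$
$p{\left(r,f \right)} = - \frac{35}{8}$ ($p{\left(r,f \right)} = -4 + \frac{6 \frac{1}{-4}}{4} = -4 + \frac{6 \left(- \frac{1}{4}\right)}{4} = -4 + \frac{1}{4} \left(- \frac{3}{2}\right) = -4 - \frac{3}{8} = - \frac{35}{8}$)
$l - 50 p{\left(-3 + 3,H \right)} = -7 - - \frac{875}{4} = -7 + \frac{875}{4} = \frac{847}{4}$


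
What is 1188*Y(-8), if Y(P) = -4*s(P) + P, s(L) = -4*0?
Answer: -9504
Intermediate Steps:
s(L) = 0
Y(P) = P (Y(P) = -4*0 + P = 0 + P = P)
1188*Y(-8) = 1188*(-8) = -9504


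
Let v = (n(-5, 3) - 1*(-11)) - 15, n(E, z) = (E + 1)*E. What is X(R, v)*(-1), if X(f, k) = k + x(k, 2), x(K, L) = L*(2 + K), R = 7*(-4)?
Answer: -52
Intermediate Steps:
R = -28
n(E, z) = E*(1 + E) (n(E, z) = (1 + E)*E = E*(1 + E))
v = 16 (v = (-5*(1 - 5) - 1*(-11)) - 15 = (-5*(-4) + 11) - 15 = (20 + 11) - 15 = 31 - 15 = 16)
X(f, k) = 4 + 3*k (X(f, k) = k + 2*(2 + k) = k + (4 + 2*k) = 4 + 3*k)
X(R, v)*(-1) = (4 + 3*16)*(-1) = (4 + 48)*(-1) = 52*(-1) = -52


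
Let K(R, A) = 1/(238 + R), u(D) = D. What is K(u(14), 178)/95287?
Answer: 1/24012324 ≈ 4.1645e-8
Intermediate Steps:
K(u(14), 178)/95287 = 1/((238 + 14)*95287) = (1/95287)/252 = (1/252)*(1/95287) = 1/24012324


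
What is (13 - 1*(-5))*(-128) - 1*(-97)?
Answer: -2207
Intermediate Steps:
(13 - 1*(-5))*(-128) - 1*(-97) = (13 + 5)*(-128) + 97 = 18*(-128) + 97 = -2304 + 97 = -2207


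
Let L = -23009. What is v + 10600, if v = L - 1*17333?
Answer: -29742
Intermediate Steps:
v = -40342 (v = -23009 - 1*17333 = -23009 - 17333 = -40342)
v + 10600 = -40342 + 10600 = -29742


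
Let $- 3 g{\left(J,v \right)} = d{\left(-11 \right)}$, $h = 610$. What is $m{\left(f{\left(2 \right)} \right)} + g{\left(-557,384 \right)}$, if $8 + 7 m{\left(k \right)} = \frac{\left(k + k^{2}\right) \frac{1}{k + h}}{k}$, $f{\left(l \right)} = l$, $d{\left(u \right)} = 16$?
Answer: $- \frac{1321}{204} \approx -6.4755$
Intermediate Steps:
$m{\left(k \right)} = - \frac{8}{7} + \frac{k + k^{2}}{7 k \left(610 + k\right)}$ ($m{\left(k \right)} = - \frac{8}{7} + \frac{\frac{k + k^{2}}{k + 610} \frac{1}{k}}{7} = - \frac{8}{7} + \frac{\frac{k + k^{2}}{610 + k} \frac{1}{k}}{7} = - \frac{8}{7} + \frac{\frac{1}{k} \frac{1}{610 + k} \left(k + k^{2}\right)}{7} = - \frac{8}{7} + \frac{k + k^{2}}{7 k \left(610 + k\right)}$)
$g{\left(J,v \right)} = - \frac{16}{3}$ ($g{\left(J,v \right)} = \left(- \frac{1}{3}\right) 16 = - \frac{16}{3}$)
$m{\left(f{\left(2 \right)} \right)} + g{\left(-557,384 \right)} = \frac{-697 - 2}{610 + 2} - \frac{16}{3} = \frac{-697 - 2}{612} - \frac{16}{3} = \frac{1}{612} \left(-699\right) - \frac{16}{3} = - \frac{233}{204} - \frac{16}{3} = - \frac{1321}{204}$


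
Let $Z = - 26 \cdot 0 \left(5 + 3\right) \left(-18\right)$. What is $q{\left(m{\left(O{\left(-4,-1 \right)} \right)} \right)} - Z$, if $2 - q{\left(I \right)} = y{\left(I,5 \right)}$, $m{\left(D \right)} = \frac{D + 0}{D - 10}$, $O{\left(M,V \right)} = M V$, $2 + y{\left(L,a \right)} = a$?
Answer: $-1$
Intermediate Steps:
$y{\left(L,a \right)} = -2 + a$
$m{\left(D \right)} = \frac{D}{-10 + D}$
$q{\left(I \right)} = -1$ ($q{\left(I \right)} = 2 - \left(-2 + 5\right) = 2 - 3 = -1$)
$Z = 0$ ($Z = - 26 \cdot 0 \cdot 8 \left(-18\right) = \left(-26\right) 0 \left(-18\right) = 0 \left(-18\right) = 0$)
$q{\left(m{\left(O{\left(-4,-1 \right)} \right)} \right)} - Z = -1 - 0 = -1 + 0 = -1$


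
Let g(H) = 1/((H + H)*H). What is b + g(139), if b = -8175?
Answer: -315898349/38642 ≈ -8175.0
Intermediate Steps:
g(H) = 1/(2*H²) (g(H) = 1/(((2*H))*H) = (1/(2*H))/H = 1/(2*H²))
b + g(139) = -8175 + (½)/139² = -8175 + (½)*(1/19321) = -8175 + 1/38642 = -315898349/38642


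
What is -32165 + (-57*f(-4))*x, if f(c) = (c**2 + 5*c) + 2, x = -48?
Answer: -37637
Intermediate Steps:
f(c) = 2 + c**2 + 5*c
-32165 + (-57*f(-4))*x = -32165 - 57*(2 + (-4)**2 + 5*(-4))*(-48) = -32165 - 57*(2 + 16 - 20)*(-48) = -32165 - 57*(-2)*(-48) = -32165 + 114*(-48) = -32165 - 5472 = -37637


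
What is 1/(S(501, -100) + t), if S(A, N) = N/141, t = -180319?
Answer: -141/25425079 ≈ -5.5457e-6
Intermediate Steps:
S(A, N) = N/141 (S(A, N) = N*(1/141) = N/141)
1/(S(501, -100) + t) = 1/((1/141)*(-100) - 180319) = 1/(-100/141 - 180319) = 1/(-25425079/141) = -141/25425079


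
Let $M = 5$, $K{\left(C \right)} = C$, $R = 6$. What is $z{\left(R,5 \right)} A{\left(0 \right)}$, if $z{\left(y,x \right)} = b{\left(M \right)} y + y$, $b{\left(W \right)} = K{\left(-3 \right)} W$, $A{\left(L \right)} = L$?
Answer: $0$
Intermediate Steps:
$b{\left(W \right)} = - 3 W$
$z{\left(y,x \right)} = - 14 y$ ($z{\left(y,x \right)} = \left(-3\right) 5 y + y = - 15 y + y = - 14 y$)
$z{\left(R,5 \right)} A{\left(0 \right)} = \left(-14\right) 6 \cdot 0 = \left(-84\right) 0 = 0$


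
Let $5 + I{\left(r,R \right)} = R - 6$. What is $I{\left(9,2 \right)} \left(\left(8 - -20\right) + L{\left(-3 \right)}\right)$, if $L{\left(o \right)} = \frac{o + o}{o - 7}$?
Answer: $- \frac{1287}{5} \approx -257.4$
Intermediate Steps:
$L{\left(o \right)} = \frac{2 o}{-7 + o}$
$I{\left(r,R \right)} = -11 + R$ ($I{\left(r,R \right)} = -5 + \left(R - 6\right) = -5 + \left(-6 + R\right) = -11 + R$)
$I{\left(9,2 \right)} \left(\left(8 - -20\right) + L{\left(-3 \right)}\right) = \left(-11 + 2\right) \left(\left(8 - -20\right) + 2 \left(-3\right) \frac{1}{-7 - 3}\right) = - 9 \left(\left(8 + 20\right) + 2 \left(-3\right) \frac{1}{-10}\right) = - 9 \left(28 + 2 \left(-3\right) \left(- \frac{1}{10}\right)\right) = - 9 \left(28 + \frac{3}{5}\right) = \left(-9\right) \frac{143}{5} = - \frac{1287}{5}$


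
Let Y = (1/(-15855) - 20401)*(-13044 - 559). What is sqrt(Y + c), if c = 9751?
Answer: sqrt(69764407062863415)/15855 ≈ 16659.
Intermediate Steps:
Y = 4399997215168/15855 (Y = (-1/15855 - 20401)*(-13603) = -323457856/15855*(-13603) = 4399997215168/15855 ≈ 2.7751e+8)
sqrt(Y + c) = sqrt(4399997215168/15855 + 9751) = sqrt(4400151817273/15855) = sqrt(69764407062863415)/15855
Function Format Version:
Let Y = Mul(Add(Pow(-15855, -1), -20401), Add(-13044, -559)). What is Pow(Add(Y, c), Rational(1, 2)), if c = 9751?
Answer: Mul(Rational(1, 15855), Pow(69764407062863415, Rational(1, 2))) ≈ 16659.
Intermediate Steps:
Y = Rational(4399997215168, 15855) (Y = Mul(Add(Rational(-1, 15855), -20401), -13603) = Mul(Rational(-323457856, 15855), -13603) = Rational(4399997215168, 15855) ≈ 2.7751e+8)
Pow(Add(Y, c), Rational(1, 2)) = Pow(Add(Rational(4399997215168, 15855), 9751), Rational(1, 2)) = Pow(Rational(4400151817273, 15855), Rational(1, 2)) = Mul(Rational(1, 15855), Pow(69764407062863415, Rational(1, 2)))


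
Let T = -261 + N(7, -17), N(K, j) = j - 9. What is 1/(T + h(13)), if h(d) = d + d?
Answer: -1/261 ≈ -0.0038314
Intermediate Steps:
N(K, j) = -9 + j
T = -287 (T = -261 + (-9 - 17) = -261 - 26 = -287)
h(d) = 2*d
1/(T + h(13)) = 1/(-287 + 2*13) = 1/(-287 + 26) = 1/(-261) = -1/261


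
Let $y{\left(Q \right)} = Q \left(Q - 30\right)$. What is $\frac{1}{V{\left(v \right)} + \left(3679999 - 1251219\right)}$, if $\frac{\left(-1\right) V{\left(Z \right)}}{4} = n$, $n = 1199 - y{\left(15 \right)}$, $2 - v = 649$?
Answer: $\frac{1}{2423084} \approx 4.127 \cdot 10^{-7}$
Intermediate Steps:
$v = -647$ ($v = 2 - 649 = -647$)
$y{\left(Q \right)} = Q \left(-30 + Q\right)$
$n = 1424$ ($n = 1199 - 15 \left(-30 + 15\right) = 1199 - 15 \left(-15\right) = 1199 - -225 = 1199 + 225 = 1424$)
$V{\left(Z \right)} = -5696$ ($V{\left(Z \right)} = \left(-4\right) 1424 = -5696$)
$\frac{1}{V{\left(v \right)} + \left(3679999 - 1251219\right)} = \frac{1}{-5696 + \left(3679999 - 1251219\right)} = \frac{1}{-5696 + 2428780} = \frac{1}{2423084}$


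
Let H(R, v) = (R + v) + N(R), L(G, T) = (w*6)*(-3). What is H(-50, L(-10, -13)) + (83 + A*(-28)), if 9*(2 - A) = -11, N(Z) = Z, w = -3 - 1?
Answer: -317/9 ≈ -35.222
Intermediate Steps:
w = -4
A = 29/9 (A = 2 - 1/9*(-11) = 2 + 11/9 = 29/9 ≈ 3.2222)
L(G, T) = 72 (L(G, T) = -4*6*(-3) = -24*(-3) = 72)
H(R, v) = v + 2*R (H(R, v) = (R + v) + R = v + 2*R)
H(-50, L(-10, -13)) + (83 + A*(-28)) = (72 + 2*(-50)) + (83 + (29/9)*(-28)) = (72 - 100) + (83 - 812/9) = -28 - 65/9 = -317/9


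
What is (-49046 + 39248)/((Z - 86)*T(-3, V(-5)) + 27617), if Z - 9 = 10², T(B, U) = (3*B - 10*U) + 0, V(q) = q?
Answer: -1633/4760 ≈ -0.34307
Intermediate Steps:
T(B, U) = -10*U + 3*B (T(B, U) = (-10*U + 3*B) + 0 = -10*U + 3*B)
Z = 109 (Z = 9 + 10² = 9 + 100 = 109)
(-49046 + 39248)/((Z - 86)*T(-3, V(-5)) + 27617) = (-49046 + 39248)/((109 - 86)*(-10*(-5) + 3*(-3)) + 27617) = -9798/(23*(50 - 9) + 27617) = -9798/(23*41 + 27617) = -9798/(943 + 27617) = -9798/28560 = -9798*1/28560 = -1633/4760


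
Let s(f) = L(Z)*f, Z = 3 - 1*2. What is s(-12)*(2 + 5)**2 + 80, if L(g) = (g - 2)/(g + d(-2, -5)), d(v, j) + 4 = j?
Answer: 13/2 ≈ 6.5000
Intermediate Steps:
d(v, j) = -4 + j
Z = 1 (Z = 3 - 2 = 1)
L(g) = (-2 + g)/(-9 + g) (L(g) = (g - 2)/(g + (-4 - 5)) = (-2 + g)/(g - 9) = (-2 + g)/(-9 + g))
s(f) = f/8 (s(f) = ((-2 + 1)/(-9 + 1))*f = (-1/(-8))*f = (-1/8*(-1))*f = f/8)
s(-12)*(2 + 5)**2 + 80 = ((1/8)*(-12))*(2 + 5)**2 + 80 = -3/2*7**2 + 80 = -3/2*49 + 80 = -147/2 + 80 = 13/2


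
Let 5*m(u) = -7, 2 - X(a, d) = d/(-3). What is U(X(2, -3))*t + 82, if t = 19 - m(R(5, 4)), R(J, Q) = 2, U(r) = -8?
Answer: -406/5 ≈ -81.200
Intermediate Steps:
X(a, d) = 2 + d/3 (X(a, d) = 2 - d/(-3) = 2 - d*(-1)/3 = 2 - (-1)*d/3 = 2 + d/3)
m(u) = -7/5 (m(u) = (1/5)*(-7) = -7/5)
t = 102/5 (t = 19 - 1*(-7/5) = 19 + 7/5 = 102/5 ≈ 20.400)
U(X(2, -3))*t + 82 = -8*102/5 + 82 = -816/5 + 82 = -406/5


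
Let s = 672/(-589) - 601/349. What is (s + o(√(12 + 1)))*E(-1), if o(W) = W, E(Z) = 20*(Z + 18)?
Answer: -200095780/205561 + 340*√13 ≈ 252.47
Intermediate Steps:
s = -588517/205561 (s = 672*(-1/589) - 601*1/349 = -672/589 - 601/349 = -588517/205561 ≈ -2.8630)
E(Z) = 360 + 20*Z (E(Z) = 20*(18 + Z) = 360 + 20*Z)
(s + o(√(12 + 1)))*E(-1) = (-588517/205561 + √(12 + 1))*(360 + 20*(-1)) = (-588517/205561 + √13)*(360 - 20) = (-588517/205561 + √13)*340 = -200095780/205561 + 340*√13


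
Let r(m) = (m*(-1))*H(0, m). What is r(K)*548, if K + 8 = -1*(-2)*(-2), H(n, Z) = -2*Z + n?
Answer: 157824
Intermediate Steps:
H(n, Z) = n - 2*Z
K = -12 (K = -8 - 1*(-2)*(-2) = -8 + 2*(-2) = -8 - 4 = -12)
r(m) = 2*m² (r(m) = (m*(-1))*(0 - 2*m) = (-m)*(-2*m) = 2*m²)
r(K)*548 = (2*(-12)²)*548 = (2*144)*548 = 288*548 = 157824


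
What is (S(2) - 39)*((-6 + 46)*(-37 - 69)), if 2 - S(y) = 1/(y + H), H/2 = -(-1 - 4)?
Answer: 471700/3 ≈ 1.5723e+5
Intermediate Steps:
H = 10 (H = 2*(-(-1 - 4)) = 2*(-1*(-5)) = 2*5 = 10)
S(y) = 2 - 1/(10 + y) (S(y) = 2 - 1/(y + 10) = 2 - 1/(10 + y))
(S(2) - 39)*((-6 + 46)*(-37 - 69)) = ((19 + 2*2)/(10 + 2) - 39)*((-6 + 46)*(-37 - 69)) = ((19 + 4)/12 - 39)*(40*(-106)) = ((1/12)*23 - 39)*(-4240) = (23/12 - 39)*(-4240) = -445/12*(-4240) = 471700/3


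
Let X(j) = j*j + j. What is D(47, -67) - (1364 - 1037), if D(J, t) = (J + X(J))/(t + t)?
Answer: -46121/134 ≈ -344.19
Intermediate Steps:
X(j) = j + j² (X(j) = j² + j = j + j²)
D(J, t) = (J + J*(1 + J))/(2*t) (D(J, t) = (J + J*(1 + J))/(t + t) = (J + J*(1 + J))/((2*t)) = (J + J*(1 + J))*(1/(2*t)) = (J + J*(1 + J))/(2*t))
D(47, -67) - (1364 - 1037) = (½)*47*(2 + 47)/(-67) - (1364 - 1037) = (½)*47*(-1/67)*49 - 1*327 = -2303/134 - 327 = -46121/134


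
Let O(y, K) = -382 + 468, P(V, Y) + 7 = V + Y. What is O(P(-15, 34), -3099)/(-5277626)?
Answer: -43/2638813 ≈ -1.6295e-5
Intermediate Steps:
P(V, Y) = -7 + V + Y (P(V, Y) = -7 + (V + Y) = -7 + V + Y)
O(y, K) = 86
O(P(-15, 34), -3099)/(-5277626) = 86/(-5277626) = 86*(-1/5277626) = -43/2638813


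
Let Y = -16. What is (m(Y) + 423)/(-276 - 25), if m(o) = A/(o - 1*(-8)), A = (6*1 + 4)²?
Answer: -821/602 ≈ -1.3638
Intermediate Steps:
A = 100 (A = (6 + 4)² = 10² = 100)
m(o) = 100/(8 + o) (m(o) = 100/(o - 1*(-8)) = 100/(o + 8) = 100/(8 + o))
(m(Y) + 423)/(-276 - 25) = (100/(8 - 16) + 423)/(-276 - 25) = (100/(-8) + 423)/(-301) = (100*(-⅛) + 423)*(-1/301) = (-25/2 + 423)*(-1/301) = (821/2)*(-1/301) = -821/602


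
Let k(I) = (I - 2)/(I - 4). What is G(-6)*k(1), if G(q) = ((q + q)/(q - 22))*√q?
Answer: I*√6/7 ≈ 0.34993*I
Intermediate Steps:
k(I) = (-2 + I)/(-4 + I)
G(q) = 2*q^(3/2)/(-22 + q) (G(q) = ((2*q)/(-22 + q))*√q = (2*q/(-22 + q))*√q = 2*q^(3/2)/(-22 + q))
G(-6)*k(1) = (2*(-6)^(3/2)/(-22 - 6))*((-2 + 1)/(-4 + 1)) = (2*(-6*I*√6)/(-28))*(-1/(-3)) = (2*(-6*I*√6)*(-1/28))*(-⅓*(-1)) = (3*I*√6/7)*(⅓) = I*√6/7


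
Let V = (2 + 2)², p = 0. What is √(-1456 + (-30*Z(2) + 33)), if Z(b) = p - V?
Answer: I*√943 ≈ 30.708*I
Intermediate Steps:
V = 16 (V = 4² = 16)
Z(b) = -16 (Z(b) = 0 - 1*16 = 0 - 16 = -16)
√(-1456 + (-30*Z(2) + 33)) = √(-1456 + (-30*(-16) + 33)) = √(-1456 + (480 + 33)) = √(-1456 + 513) = √(-943) = I*√943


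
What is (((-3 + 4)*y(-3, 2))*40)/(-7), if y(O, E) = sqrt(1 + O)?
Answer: -40*I*sqrt(2)/7 ≈ -8.0812*I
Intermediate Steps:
(((-3 + 4)*y(-3, 2))*40)/(-7) = (((-3 + 4)*sqrt(1 - 3))*40)/(-7) = ((1*sqrt(-2))*40)*(-1/7) = ((1*(I*sqrt(2)))*40)*(-1/7) = ((I*sqrt(2))*40)*(-1/7) = (40*I*sqrt(2))*(-1/7) = -40*I*sqrt(2)/7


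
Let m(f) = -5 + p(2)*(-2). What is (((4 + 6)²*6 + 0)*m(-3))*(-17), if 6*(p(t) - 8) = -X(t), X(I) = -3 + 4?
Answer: 210800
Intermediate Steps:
X(I) = 1
p(t) = 47/6 (p(t) = 8 + (-1*1)/6 = 8 + (⅙)*(-1) = 8 - ⅙ = 47/6)
m(f) = -62/3 (m(f) = -5 + (47/6)*(-2) = -5 - 47/3 = -62/3)
(((4 + 6)²*6 + 0)*m(-3))*(-17) = (((4 + 6)²*6 + 0)*(-62/3))*(-17) = ((10²*6 + 0)*(-62/3))*(-17) = ((100*6 + 0)*(-62/3))*(-17) = ((600 + 0)*(-62/3))*(-17) = (600*(-62/3))*(-17) = -12400*(-17) = 210800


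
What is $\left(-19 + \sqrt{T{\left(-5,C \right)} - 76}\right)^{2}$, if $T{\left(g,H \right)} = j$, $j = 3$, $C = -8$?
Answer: $\left(19 - i \sqrt{73}\right)^{2} \approx 288.0 - 324.67 i$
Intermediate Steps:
$T{\left(g,H \right)} = 3$
$\left(-19 + \sqrt{T{\left(-5,C \right)} - 76}\right)^{2} = \left(-19 + \sqrt{3 - 76}\right)^{2} = \left(-19 + \sqrt{-73}\right)^{2} = \left(-19 + i \sqrt{73}\right)^{2}$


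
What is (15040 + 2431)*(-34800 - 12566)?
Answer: -827531386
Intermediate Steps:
(15040 + 2431)*(-34800 - 12566) = 17471*(-47366) = -827531386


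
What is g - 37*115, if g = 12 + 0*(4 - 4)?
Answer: -4243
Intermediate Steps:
g = 12 (g = 12 + 0*0 = 12 + 0 = 12)
g - 37*115 = 12 - 37*115 = 12 - 4255 = -4243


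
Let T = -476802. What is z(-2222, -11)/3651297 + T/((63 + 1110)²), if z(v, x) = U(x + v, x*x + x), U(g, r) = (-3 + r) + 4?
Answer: -64473814225/186071312219 ≈ -0.34650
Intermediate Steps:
U(g, r) = 1 + r
z(v, x) = 1 + x + x² (z(v, x) = 1 + (x*x + x) = 1 + (x² + x) = 1 + (x + x²) = 1 + x + x²)
z(-2222, -11)/3651297 + T/((63 + 1110)²) = (1 - 11*(1 - 11))/3651297 - 476802/(63 + 1110)² = (1 - 11*(-10))*(1/3651297) - 476802/(1173²) = (1 + 110)*(1/3651297) - 476802/1375929 = 111*(1/3651297) - 476802*1/1375929 = 37/1217099 - 52978/152881 = -64473814225/186071312219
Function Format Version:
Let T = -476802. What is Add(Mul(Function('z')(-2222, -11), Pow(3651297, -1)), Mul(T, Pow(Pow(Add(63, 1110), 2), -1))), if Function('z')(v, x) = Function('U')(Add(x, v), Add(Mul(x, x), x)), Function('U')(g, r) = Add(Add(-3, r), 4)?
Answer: Rational(-64473814225, 186071312219) ≈ -0.34650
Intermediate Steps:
Function('U')(g, r) = Add(1, r)
Function('z')(v, x) = Add(1, x, Pow(x, 2)) (Function('z')(v, x) = Add(1, Add(Mul(x, x), x)) = Add(1, Add(Pow(x, 2), x)) = Add(1, Add(x, Pow(x, 2))) = Add(1, x, Pow(x, 2)))
Add(Mul(Function('z')(-2222, -11), Pow(3651297, -1)), Mul(T, Pow(Pow(Add(63, 1110), 2), -1))) = Add(Mul(Add(1, Mul(-11, Add(1, -11))), Pow(3651297, -1)), Mul(-476802, Pow(Pow(Add(63, 1110), 2), -1))) = Add(Mul(Add(1, Mul(-11, -10)), Rational(1, 3651297)), Mul(-476802, Pow(Pow(1173, 2), -1))) = Add(Mul(Add(1, 110), Rational(1, 3651297)), Mul(-476802, Pow(1375929, -1))) = Add(Mul(111, Rational(1, 3651297)), Mul(-476802, Rational(1, 1375929))) = Add(Rational(37, 1217099), Rational(-52978, 152881)) = Rational(-64473814225, 186071312219)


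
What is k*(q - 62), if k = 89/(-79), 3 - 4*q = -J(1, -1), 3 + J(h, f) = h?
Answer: 21983/316 ≈ 69.566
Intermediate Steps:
J(h, f) = -3 + h
q = 1/4 (q = 3/4 - (-1)*(-3 + 1)/4 = 3/4 - (-1)*(-2)/4 = 3/4 - 1/4*2 = 3/4 - 1/2 = 1/4 ≈ 0.25000)
k = -89/79 (k = 89*(-1/79) = -89/79 ≈ -1.1266)
k*(q - 62) = -89*(1/4 - 62)/79 = -89/79*(-247/4) = 21983/316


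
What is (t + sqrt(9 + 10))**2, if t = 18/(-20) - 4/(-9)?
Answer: 155581/8100 - 41*sqrt(19)/45 ≈ 15.236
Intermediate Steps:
t = -41/90 (t = 18*(-1/20) - 4*(-1/9) = -9/10 + 4/9 = -41/90 ≈ -0.45556)
(t + sqrt(9 + 10))**2 = (-41/90 + sqrt(9 + 10))**2 = (-41/90 + sqrt(19))**2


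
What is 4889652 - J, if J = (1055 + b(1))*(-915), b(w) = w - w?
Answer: 5854977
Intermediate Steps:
b(w) = 0
J = -965325 (J = (1055 + 0)*(-915) = 1055*(-915) = -965325)
4889652 - J = 4889652 - 1*(-965325) = 4889652 + 965325 = 5854977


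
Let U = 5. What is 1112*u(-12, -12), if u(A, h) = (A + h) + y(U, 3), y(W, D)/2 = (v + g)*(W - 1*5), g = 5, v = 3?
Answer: -26688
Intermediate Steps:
y(W, D) = -80 + 16*W (y(W, D) = 2*((3 + 5)*(W - 1*5)) = 2*(8*(W - 5)) = 2*(8*(-5 + W)) = 2*(-40 + 8*W) = -80 + 16*W)
u(A, h) = A + h (u(A, h) = (A + h) + (-80 + 16*5) = (A + h) + (-80 + 80) = (A + h) + 0 = A + h)
1112*u(-12, -12) = 1112*(-12 - 12) = 1112*(-24) = -26688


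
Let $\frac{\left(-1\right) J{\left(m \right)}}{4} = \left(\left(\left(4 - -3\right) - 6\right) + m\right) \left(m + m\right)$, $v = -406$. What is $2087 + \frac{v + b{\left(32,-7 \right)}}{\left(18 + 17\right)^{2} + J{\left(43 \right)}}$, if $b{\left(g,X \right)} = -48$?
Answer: $\frac{29032711}{13911} \approx 2087.0$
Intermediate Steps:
$J{\left(m \right)} = - 8 m \left(1 + m\right)$ ($J{\left(m \right)} = - 4 \left(\left(\left(4 - -3\right) - 6\right) + m\right) \left(m + m\right) = - 4 \left(\left(\left(4 + 3\right) - 6\right) + m\right) 2 m = - 4 \left(\left(7 - 6\right) + m\right) 2 m = - 4 \left(1 + m\right) 2 m = - 4 \cdot 2 m \left(1 + m\right) = - 8 m \left(1 + m\right)$)
$2087 + \frac{v + b{\left(32,-7 \right)}}{\left(18 + 17\right)^{2} + J{\left(43 \right)}} = 2087 + \frac{-406 - 48}{\left(18 + 17\right)^{2} - 344 \left(1 + 43\right)} = 2087 - \frac{454}{35^{2} - 344 \cdot 44} = 2087 - \frac{454}{1225 - 15136} = 2087 - \frac{454}{-13911} = 2087 - - \frac{454}{13911} = 2087 + \frac{454}{13911} = \frac{29032711}{13911}$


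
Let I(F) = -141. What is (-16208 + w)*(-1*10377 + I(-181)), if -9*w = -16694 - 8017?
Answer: 141596822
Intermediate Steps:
w = 8237/3 (w = -(-16694 - 8017)/9 = -⅑*(-24711) = 8237/3 ≈ 2745.7)
(-16208 + w)*(-1*10377 + I(-181)) = (-16208 + 8237/3)*(-1*10377 - 141) = -40387*(-10377 - 141)/3 = -40387/3*(-10518) = 141596822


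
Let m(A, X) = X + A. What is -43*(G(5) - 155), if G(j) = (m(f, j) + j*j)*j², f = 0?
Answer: -25585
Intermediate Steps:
m(A, X) = A + X
G(j) = j²*(j + j²) (G(j) = ((0 + j) + j*j)*j² = (j + j²)*j² = j²*(j + j²))
-43*(G(5) - 155) = -43*(5³*(1 + 5) - 155) = -43*(125*6 - 155) = -43*(750 - 155) = -43*595 = -25585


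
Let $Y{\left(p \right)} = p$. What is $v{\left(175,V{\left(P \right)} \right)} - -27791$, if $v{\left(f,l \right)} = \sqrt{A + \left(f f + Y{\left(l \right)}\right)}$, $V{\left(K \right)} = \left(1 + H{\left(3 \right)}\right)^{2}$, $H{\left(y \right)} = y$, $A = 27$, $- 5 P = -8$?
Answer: $27791 + 2 \sqrt{7667} \approx 27966.0$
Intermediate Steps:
$P = \frac{8}{5}$ ($P = \left(- \frac{1}{5}\right) \left(-8\right) = \frac{8}{5} \approx 1.6$)
$V{\left(K \right)} = 16$ ($V{\left(K \right)} = \left(1 + 3\right)^{2} = 4^{2} = 16$)
$v{\left(f,l \right)} = \sqrt{27 + l + f^{2}}$ ($v{\left(f,l \right)} = \sqrt{27 + \left(f f + l\right)} = \sqrt{27 + \left(f^{2} + l\right)} = \sqrt{27 + \left(l + f^{2}\right)} = \sqrt{27 + l + f^{2}}$)
$v{\left(175,V{\left(P \right)} \right)} - -27791 = \sqrt{27 + 16 + 175^{2}} - -27791 = \sqrt{27 + 16 + 30625} + 27791 = \sqrt{30668} + 27791 = 2 \sqrt{7667} + 27791 = 27791 + 2 \sqrt{7667}$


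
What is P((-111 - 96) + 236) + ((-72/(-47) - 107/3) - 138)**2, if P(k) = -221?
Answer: 584687740/19881 ≈ 29409.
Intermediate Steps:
P((-111 - 96) + 236) + ((-72/(-47) - 107/3) - 138)**2 = -221 + ((-72/(-47) - 107/3) - 138)**2 = -221 + ((-72*(-1/47) - 107*1/3) - 138)**2 = -221 + ((72/47 - 107/3) - 138)**2 = -221 + (-4813/141 - 138)**2 = -221 + (-24271/141)**2 = -221 + 589081441/19881 = 584687740/19881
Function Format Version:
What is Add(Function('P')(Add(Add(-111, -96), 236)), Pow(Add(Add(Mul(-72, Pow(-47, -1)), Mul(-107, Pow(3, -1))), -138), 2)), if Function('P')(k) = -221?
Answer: Rational(584687740, 19881) ≈ 29409.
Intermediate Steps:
Add(Function('P')(Add(Add(-111, -96), 236)), Pow(Add(Add(Mul(-72, Pow(-47, -1)), Mul(-107, Pow(3, -1))), -138), 2)) = Add(-221, Pow(Add(Add(Mul(-72, Pow(-47, -1)), Mul(-107, Pow(3, -1))), -138), 2)) = Add(-221, Pow(Add(Add(Mul(-72, Rational(-1, 47)), Mul(-107, Rational(1, 3))), -138), 2)) = Add(-221, Pow(Add(Add(Rational(72, 47), Rational(-107, 3)), -138), 2)) = Add(-221, Pow(Add(Rational(-4813, 141), -138), 2)) = Add(-221, Pow(Rational(-24271, 141), 2)) = Add(-221, Rational(589081441, 19881)) = Rational(584687740, 19881)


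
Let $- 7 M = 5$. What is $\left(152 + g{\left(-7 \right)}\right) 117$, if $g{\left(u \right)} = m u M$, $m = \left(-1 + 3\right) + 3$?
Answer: $20709$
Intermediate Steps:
$M = - \frac{5}{7}$ ($M = \left(- \frac{1}{7}\right) 5 = - \frac{5}{7} \approx -0.71429$)
$m = 5$ ($m = 2 + 3 = 5$)
$g{\left(u \right)} = - \frac{25 u}{7}$ ($g{\left(u \right)} = 5 u \left(- \frac{5}{7}\right) = - \frac{25 u}{7}$)
$\left(152 + g{\left(-7 \right)}\right) 117 = \left(152 - -25\right) 117 = \left(152 + 25\right) 117 = 177 \cdot 117 = 20709$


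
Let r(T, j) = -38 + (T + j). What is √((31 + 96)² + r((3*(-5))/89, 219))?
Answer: 5*√5167607/89 ≈ 127.71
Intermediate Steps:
r(T, j) = -38 + T + j
√((31 + 96)² + r((3*(-5))/89, 219)) = √((31 + 96)² + (-38 + (3*(-5))/89 + 219)) = √(127² + (-38 - 15*1/89 + 219)) = √(16129 + (-38 - 15/89 + 219)) = √(16129 + 16094/89) = √(1451575/89) = 5*√5167607/89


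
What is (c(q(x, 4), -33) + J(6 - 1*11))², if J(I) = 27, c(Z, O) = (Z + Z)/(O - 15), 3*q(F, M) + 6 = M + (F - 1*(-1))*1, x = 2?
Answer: 3775249/5184 ≈ 728.25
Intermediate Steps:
q(F, M) = -5/3 + F/3 + M/3 (q(F, M) = -2 + (M + (F - 1*(-1))*1)/3 = -2 + (M + (F + 1)*1)/3 = -2 + (M + (1 + F)*1)/3 = -2 + (M + (1 + F))/3 = -2 + (1 + F + M)/3 = -2 + (⅓ + F/3 + M/3) = -5/3 + F/3 + M/3)
c(Z, O) = 2*Z/(-15 + O) (c(Z, O) = (2*Z)/(-15 + O) = 2*Z/(-15 + O))
(c(q(x, 4), -33) + J(6 - 1*11))² = (2*(-5/3 + (⅓)*2 + (⅓)*4)/(-15 - 33) + 27)² = (2*(-5/3 + ⅔ + 4/3)/(-48) + 27)² = (2*(⅓)*(-1/48) + 27)² = (-1/72 + 27)² = (1943/72)² = 3775249/5184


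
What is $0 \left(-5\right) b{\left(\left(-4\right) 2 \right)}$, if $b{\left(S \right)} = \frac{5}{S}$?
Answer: $0$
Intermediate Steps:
$0 \left(-5\right) b{\left(\left(-4\right) 2 \right)} = 0 \left(-5\right) \frac{5}{\left(-4\right) 2} = 0 \frac{5}{-8} = 0 \cdot 5 \left(- \frac{1}{8}\right) = 0 \left(- \frac{5}{8}\right) = 0$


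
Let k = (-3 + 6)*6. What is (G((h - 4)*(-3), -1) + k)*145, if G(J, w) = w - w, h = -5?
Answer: 2610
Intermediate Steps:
G(J, w) = 0
k = 18 (k = 3*6 = 18)
(G((h - 4)*(-3), -1) + k)*145 = (0 + 18)*145 = 18*145 = 2610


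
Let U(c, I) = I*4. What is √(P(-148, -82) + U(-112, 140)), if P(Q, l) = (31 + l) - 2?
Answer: 13*√3 ≈ 22.517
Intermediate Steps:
U(c, I) = 4*I
P(Q, l) = 29 + l
√(P(-148, -82) + U(-112, 140)) = √((29 - 82) + 4*140) = √(-53 + 560) = √507 = 13*√3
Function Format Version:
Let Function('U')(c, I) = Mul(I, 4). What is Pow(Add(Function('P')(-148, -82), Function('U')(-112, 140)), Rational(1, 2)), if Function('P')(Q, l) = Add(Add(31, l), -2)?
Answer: Mul(13, Pow(3, Rational(1, 2))) ≈ 22.517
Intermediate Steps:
Function('U')(c, I) = Mul(4, I)
Function('P')(Q, l) = Add(29, l)
Pow(Add(Function('P')(-148, -82), Function('U')(-112, 140)), Rational(1, 2)) = Pow(Add(Add(29, -82), Mul(4, 140)), Rational(1, 2)) = Pow(Add(-53, 560), Rational(1, 2)) = Pow(507, Rational(1, 2)) = Mul(13, Pow(3, Rational(1, 2)))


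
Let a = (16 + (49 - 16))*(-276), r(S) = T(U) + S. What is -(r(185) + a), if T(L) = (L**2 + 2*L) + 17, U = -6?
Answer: 13298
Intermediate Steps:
T(L) = 17 + L**2 + 2*L
r(S) = 41 + S (r(S) = (17 + (-6)**2 + 2*(-6)) + S = (17 + 36 - 12) + S = 41 + S)
a = -13524 (a = (16 + 33)*(-276) = 49*(-276) = -13524)
-(r(185) + a) = -((41 + 185) - 13524) = -(226 - 13524) = -1*(-13298) = 13298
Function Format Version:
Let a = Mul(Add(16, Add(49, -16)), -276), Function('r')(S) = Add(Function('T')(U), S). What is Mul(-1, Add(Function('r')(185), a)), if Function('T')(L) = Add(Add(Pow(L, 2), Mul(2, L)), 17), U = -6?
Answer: 13298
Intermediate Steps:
Function('T')(L) = Add(17, Pow(L, 2), Mul(2, L))
Function('r')(S) = Add(41, S) (Function('r')(S) = Add(Add(17, Pow(-6, 2), Mul(2, -6)), S) = Add(Add(17, 36, -12), S) = Add(41, S))
a = -13524 (a = Mul(Add(16, 33), -276) = Mul(49, -276) = -13524)
Mul(-1, Add(Function('r')(185), a)) = Mul(-1, Add(Add(41, 185), -13524)) = Mul(-1, Add(226, -13524)) = Mul(-1, -13298) = 13298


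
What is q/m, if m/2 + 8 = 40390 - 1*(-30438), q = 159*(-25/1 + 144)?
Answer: 18921/141640 ≈ 0.13359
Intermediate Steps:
q = 18921 (q = 159*(-25*1 + 144) = 159*(-25 + 144) = 159*119 = 18921)
m = 141640 (m = -16 + 2*(40390 - 1*(-30438)) = -16 + 2*(40390 + 30438) = -16 + 2*70828 = -16 + 141656 = 141640)
q/m = 18921/141640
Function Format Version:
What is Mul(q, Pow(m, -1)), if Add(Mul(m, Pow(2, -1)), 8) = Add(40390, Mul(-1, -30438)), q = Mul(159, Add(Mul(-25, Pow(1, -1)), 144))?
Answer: Rational(18921, 141640) ≈ 0.13359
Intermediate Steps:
q = 18921 (q = Mul(159, Add(Mul(-25, 1), 144)) = Mul(159, Add(-25, 144)) = Mul(159, 119) = 18921)
m = 141640 (m = Add(-16, Mul(2, Add(40390, Mul(-1, -30438)))) = Add(-16, Mul(2, Add(40390, 30438))) = Add(-16, Mul(2, 70828)) = Add(-16, 141656) = 141640)
Mul(q, Pow(m, -1)) = Mul(18921, Pow(141640, -1)) = Mul(18921, Rational(1, 141640)) = Rational(18921, 141640)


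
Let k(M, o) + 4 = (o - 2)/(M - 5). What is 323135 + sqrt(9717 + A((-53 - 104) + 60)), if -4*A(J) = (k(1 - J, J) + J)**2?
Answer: 323135 + sqrt(6835313)/31 ≈ 3.2322e+5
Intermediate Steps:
k(M, o) = -4 + (-2 + o)/(-5 + M) (k(M, o) = -4 + (o - 2)/(M - 5) = -4 + (-2 + o)/(-5 + M))
A(J) = -(J + (14 + 5*J)/(-4 - J))**2/4 (A(J) = -((18 + J - 4*(1 - J))/(-5 + (1 - J)) + J)**2/4 = -((18 + J + (-4 + 4*J))/(-4 - J) + J)**2/4 = -((14 + 5*J)/(-4 - J) + J)**2/4 = -(J + (14 + 5*J)/(-4 - J))**2/4)
323135 + sqrt(9717 + A((-53 - 104) + 60)) = 323135 + sqrt(9717 - (14 + ((-53 - 104) + 60) - ((-53 - 104) + 60)**2)**2/(4*(4 + ((-53 - 104) + 60))**2)) = 323135 + sqrt(9717 - (14 + (-157 + 60) - (-157 + 60)**2)**2/(4*(4 + (-157 + 60))**2)) = 323135 + sqrt(9717 - (14 - 97 - 1*(-97)**2)**2/(4*(4 - 97)**2)) = 323135 + sqrt(9717 - 1/4*(14 - 97 - 1*9409)**2/(-93)**2) = 323135 + sqrt(9717 - 1/4*1/8649*(14 - 97 - 9409)**2) = 323135 + sqrt(9717 - 1/4*1/8649*(-9492)**2) = 323135 + sqrt(9717 - 1/4*1/8649*90098064) = 323135 + sqrt(9717 - 2502724/961) = 323135 + sqrt(6835313/961) = 323135 + sqrt(6835313)/31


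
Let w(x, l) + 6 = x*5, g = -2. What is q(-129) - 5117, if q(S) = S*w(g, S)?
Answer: -3053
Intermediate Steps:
w(x, l) = -6 + 5*x (w(x, l) = -6 + x*5 = -6 + 5*x)
q(S) = -16*S (q(S) = S*(-6 + 5*(-2)) = S*(-6 - 10) = S*(-16) = -16*S)
q(-129) - 5117 = -16*(-129) - 5117 = 2064 - 5117 = -3053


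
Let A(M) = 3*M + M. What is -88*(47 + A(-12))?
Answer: 88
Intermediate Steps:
A(M) = 4*M
-88*(47 + A(-12)) = -88*(47 + 4*(-12)) = -88*(47 - 48) = -88*(-1) = 88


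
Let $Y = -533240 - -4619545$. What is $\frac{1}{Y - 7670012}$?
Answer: $- \frac{1}{3583707} \approx -2.7904 \cdot 10^{-7}$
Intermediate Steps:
$Y = 4086305$ ($Y = -533240 + 4619545 = 4086305$)
$\frac{1}{Y - 7670012} = \frac{1}{4086305 - 7670012} = \frac{1}{-3583707} = - \frac{1}{3583707}$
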